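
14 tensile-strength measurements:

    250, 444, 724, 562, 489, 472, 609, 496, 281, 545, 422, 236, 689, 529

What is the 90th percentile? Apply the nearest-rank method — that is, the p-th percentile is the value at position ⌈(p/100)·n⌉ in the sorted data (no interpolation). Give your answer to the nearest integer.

689

Sorted: 236, 250, 281, 422, 444, 472, 489, 496, 529, 545, 562, 609, 689, 724.
n = 14.
Position = ⌈90/100 · 14⌉ = ⌈12.6⌉ = 13.
The value at rank 13 is 689.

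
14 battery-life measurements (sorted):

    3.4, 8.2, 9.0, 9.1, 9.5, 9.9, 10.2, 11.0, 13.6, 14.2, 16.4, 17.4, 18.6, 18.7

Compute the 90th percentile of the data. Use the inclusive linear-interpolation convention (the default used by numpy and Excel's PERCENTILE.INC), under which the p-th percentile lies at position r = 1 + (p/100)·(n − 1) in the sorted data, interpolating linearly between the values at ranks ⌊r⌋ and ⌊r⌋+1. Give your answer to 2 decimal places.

n = 14.
r = 1 + (90/100)·(14 − 1) = 1 + 11.7 = 12.7.
Rank 12 is 17.4 and rank 13 is 18.6.
Interpolate: 17.4 + 0.7·(18.6 − 17.4) = 17.4 + 0.7·1.2 = 18.24.

18.24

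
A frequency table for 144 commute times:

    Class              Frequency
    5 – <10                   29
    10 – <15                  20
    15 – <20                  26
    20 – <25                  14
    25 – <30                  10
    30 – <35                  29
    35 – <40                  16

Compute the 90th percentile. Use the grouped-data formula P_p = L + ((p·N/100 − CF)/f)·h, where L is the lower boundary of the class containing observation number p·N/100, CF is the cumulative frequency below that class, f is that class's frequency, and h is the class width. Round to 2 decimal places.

N = 144; target position k = 90/100 · 144 = 129.6.
Cumulative frequencies: 29, 49, 75, 89, 99, 128, 144.
Observation 129.6 falls in the class 35 – <40.
L = 35, CF = 128, f = 16, h = 5.
P90 = 35 + ((129.6 − 128)/16)·5 = 35 + 0.5 = 35.5.

35.50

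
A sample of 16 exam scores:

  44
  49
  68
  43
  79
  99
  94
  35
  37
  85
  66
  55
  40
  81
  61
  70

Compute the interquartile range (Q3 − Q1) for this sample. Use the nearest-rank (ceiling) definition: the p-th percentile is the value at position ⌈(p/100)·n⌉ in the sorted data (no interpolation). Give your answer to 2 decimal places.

36.00

Sorted: 35, 37, 40, 43, 44, 49, 55, 61, 66, 68, 70, 79, 81, 85, 94, 99.
n = 16.
P25: rank ⌈25/100·16⌉ = 4 → 43.
P75: rank ⌈75/100·16⌉ = 12 → 79.
Difference: 79 − 43 = 36.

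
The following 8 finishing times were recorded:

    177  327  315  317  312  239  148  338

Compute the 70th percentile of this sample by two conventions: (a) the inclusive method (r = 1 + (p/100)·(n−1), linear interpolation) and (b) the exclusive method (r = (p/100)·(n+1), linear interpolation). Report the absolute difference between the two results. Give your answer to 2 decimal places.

Sorted: 148, 177, 239, 312, 315, 317, 327, 338.
n = 8.
(a) r = 5.9; between ranks 5 (315) and 6 (317): 316.8.
(b) r = 6.3; between ranks 6 (317) and 7 (327): 320.
|316.8 − 320| = 3.2.

3.20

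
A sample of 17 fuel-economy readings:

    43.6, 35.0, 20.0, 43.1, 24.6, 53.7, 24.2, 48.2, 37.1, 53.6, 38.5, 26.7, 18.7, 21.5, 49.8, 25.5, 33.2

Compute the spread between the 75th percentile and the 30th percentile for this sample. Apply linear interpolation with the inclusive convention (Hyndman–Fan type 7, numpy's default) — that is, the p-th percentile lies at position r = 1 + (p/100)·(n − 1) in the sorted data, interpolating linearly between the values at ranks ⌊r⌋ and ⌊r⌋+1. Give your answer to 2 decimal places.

Sorted: 18.7, 20.0, 21.5, 24.2, 24.6, 25.5, 26.7, 33.2, 35.0, 37.1, 38.5, 43.1, 43.6, 48.2, 49.8, 53.6, 53.7.
n = 17.
P30: r = 5.8; ranks 5–6 are 24.6, 25.5; interpolating gives 25.32.
P75: r = 13 (integer) → 43.6.
Difference: 43.6 − 25.32 = 18.28.

18.28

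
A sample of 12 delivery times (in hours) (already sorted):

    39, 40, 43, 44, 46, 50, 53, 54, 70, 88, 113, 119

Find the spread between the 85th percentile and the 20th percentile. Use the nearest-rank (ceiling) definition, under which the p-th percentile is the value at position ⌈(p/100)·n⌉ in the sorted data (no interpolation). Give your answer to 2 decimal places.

n = 12.
P20: rank ⌈20/100·12⌉ = 3 → 43.
P85: rank ⌈85/100·12⌉ = 11 → 113.
Difference: 113 − 43 = 70.

70.00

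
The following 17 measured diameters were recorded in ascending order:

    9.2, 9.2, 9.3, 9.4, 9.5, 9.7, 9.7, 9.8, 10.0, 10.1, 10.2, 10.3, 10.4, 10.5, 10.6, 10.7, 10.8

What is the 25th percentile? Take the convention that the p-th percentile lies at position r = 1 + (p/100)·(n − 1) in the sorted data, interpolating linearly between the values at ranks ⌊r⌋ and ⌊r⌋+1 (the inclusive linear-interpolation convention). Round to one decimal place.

n = 17.
r = 1 + (25/100)·(17 − 1) = 1 + 4 = 5.
r is an integer, so P25 is the value at rank 5: 9.5.

9.5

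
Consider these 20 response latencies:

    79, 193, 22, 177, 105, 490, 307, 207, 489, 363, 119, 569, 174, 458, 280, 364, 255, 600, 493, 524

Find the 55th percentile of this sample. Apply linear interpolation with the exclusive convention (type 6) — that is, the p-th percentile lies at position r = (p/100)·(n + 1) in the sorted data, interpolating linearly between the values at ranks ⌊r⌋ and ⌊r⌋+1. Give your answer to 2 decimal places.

337.80

Sorted: 22, 79, 105, 119, 174, 177, 193, 207, 255, 280, 307, 363, 364, 458, 489, 490, 493, 524, 569, 600.
n = 20.
r = (55/100)·(20 + 1) = 11.55.
Rank 11 is 307 and rank 12 is 363.
Interpolate: 307 + 0.55·(363 − 307) = 307 + 0.55·56 = 337.8.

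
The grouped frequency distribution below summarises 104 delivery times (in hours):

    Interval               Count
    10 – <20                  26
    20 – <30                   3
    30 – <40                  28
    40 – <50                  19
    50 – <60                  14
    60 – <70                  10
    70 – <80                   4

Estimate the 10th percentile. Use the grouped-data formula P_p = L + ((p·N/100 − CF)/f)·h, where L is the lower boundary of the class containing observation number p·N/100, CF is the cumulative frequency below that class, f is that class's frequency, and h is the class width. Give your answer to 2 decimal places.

14.00

N = 104; target position k = 10/100 · 104 = 10.4.
Cumulative frequencies: 26, 29, 57, 76, 90, 100, 104.
Observation 10.4 falls in the class 10 – <20.
L = 10, CF = 0, f = 26, h = 10.
P10 = 10 + ((10.4 − 0)/26)·10 = 10 + 4 = 14.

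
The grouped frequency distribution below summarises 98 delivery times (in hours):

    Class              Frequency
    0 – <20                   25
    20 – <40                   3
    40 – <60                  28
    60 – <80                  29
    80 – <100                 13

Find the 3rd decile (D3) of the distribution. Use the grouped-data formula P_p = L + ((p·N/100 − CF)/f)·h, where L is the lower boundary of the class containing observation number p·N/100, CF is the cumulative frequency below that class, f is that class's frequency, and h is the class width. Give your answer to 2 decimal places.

41.00

N = 98; target position k = 30/100 · 98 = 29.4.
Cumulative frequencies: 25, 28, 56, 85, 98.
Observation 29.4 falls in the class 40 – <60.
L = 40, CF = 28, f = 28, h = 20.
P30 = 40 + ((29.4 − 28)/28)·20 = 40 + 1 = 41.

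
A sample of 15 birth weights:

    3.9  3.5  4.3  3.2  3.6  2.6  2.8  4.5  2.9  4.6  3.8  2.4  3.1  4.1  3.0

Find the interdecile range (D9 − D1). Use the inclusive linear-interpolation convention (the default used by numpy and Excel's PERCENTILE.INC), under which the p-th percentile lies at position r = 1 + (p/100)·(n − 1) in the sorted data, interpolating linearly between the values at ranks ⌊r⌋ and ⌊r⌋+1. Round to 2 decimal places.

Sorted: 2.4, 2.6, 2.8, 2.9, 3.0, 3.1, 3.2, 3.5, 3.6, 3.8, 3.9, 4.1, 4.3, 4.5, 4.6.
n = 15.
P10: r = 2.4; ranks 2–3 are 2.6, 2.8; interpolating gives 2.68.
P90: r = 13.6; ranks 13–14 are 4.3, 4.5; interpolating gives 4.42.
Difference: 4.42 − 2.68 = 1.74.

1.74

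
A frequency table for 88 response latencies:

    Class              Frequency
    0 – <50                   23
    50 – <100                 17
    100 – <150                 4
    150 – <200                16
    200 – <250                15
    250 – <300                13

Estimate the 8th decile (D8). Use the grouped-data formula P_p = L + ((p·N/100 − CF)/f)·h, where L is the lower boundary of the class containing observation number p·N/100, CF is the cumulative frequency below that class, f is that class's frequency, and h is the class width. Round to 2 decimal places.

234.67

N = 88; target position k = 80/100 · 88 = 70.4.
Cumulative frequencies: 23, 40, 44, 60, 75, 88.
Observation 70.4 falls in the class 200 – <250.
L = 200, CF = 60, f = 15, h = 50.
P80 = 200 + ((70.4 − 60)/15)·50 = 200 + 34.6667 = 234.667.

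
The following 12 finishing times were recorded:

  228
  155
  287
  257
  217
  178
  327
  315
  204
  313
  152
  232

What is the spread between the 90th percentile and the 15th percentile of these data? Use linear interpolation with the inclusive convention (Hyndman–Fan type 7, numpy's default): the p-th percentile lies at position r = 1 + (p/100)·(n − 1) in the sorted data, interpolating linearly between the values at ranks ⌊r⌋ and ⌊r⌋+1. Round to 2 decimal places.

Sorted: 152, 155, 178, 204, 217, 228, 232, 257, 287, 313, 315, 327.
n = 12.
P15: r = 2.65; ranks 2–3 are 155, 178; interpolating gives 169.95.
P90: r = 10.9; ranks 10–11 are 313, 315; interpolating gives 314.8.
Difference: 314.8 − 169.95 = 144.85.

144.85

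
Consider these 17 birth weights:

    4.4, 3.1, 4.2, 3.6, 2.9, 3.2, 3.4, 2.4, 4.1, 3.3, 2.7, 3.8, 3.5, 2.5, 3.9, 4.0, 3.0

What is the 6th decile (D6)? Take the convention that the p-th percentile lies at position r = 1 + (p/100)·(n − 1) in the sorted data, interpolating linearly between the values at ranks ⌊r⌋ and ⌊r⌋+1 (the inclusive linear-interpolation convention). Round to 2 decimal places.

Sorted: 2.4, 2.5, 2.7, 2.9, 3.0, 3.1, 3.2, 3.3, 3.4, 3.5, 3.6, 3.8, 3.9, 4.0, 4.1, 4.2, 4.4.
n = 17.
r = 1 + (60/100)·(17 − 1) = 1 + 9.6 = 10.6.
Rank 10 is 3.5 and rank 11 is 3.6.
Interpolate: 3.5 + 0.6·(3.6 − 3.5) = 3.5 + 0.6·0.1 = 3.56.

3.56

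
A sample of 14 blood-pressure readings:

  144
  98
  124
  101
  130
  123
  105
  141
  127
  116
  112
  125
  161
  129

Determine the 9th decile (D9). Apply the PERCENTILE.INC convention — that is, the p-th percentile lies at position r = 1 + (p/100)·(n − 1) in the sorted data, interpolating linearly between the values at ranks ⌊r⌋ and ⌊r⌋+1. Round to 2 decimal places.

Sorted: 98, 101, 105, 112, 116, 123, 124, 125, 127, 129, 130, 141, 144, 161.
n = 14.
r = 1 + (90/100)·(14 − 1) = 1 + 11.7 = 12.7.
Rank 12 is 141 and rank 13 is 144.
Interpolate: 141 + 0.7·(144 − 141) = 141 + 0.7·3 = 143.1.

143.10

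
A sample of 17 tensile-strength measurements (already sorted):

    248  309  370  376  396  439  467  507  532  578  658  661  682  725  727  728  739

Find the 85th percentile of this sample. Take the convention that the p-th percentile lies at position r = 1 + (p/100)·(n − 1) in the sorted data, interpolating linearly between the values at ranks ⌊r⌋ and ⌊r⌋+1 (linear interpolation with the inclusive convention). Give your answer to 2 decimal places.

726.20

n = 17.
r = 1 + (85/100)·(17 − 1) = 1 + 13.6 = 14.6.
Rank 14 is 725 and rank 15 is 727.
Interpolate: 725 + 0.6·(727 − 725) = 725 + 0.6·2 = 726.2.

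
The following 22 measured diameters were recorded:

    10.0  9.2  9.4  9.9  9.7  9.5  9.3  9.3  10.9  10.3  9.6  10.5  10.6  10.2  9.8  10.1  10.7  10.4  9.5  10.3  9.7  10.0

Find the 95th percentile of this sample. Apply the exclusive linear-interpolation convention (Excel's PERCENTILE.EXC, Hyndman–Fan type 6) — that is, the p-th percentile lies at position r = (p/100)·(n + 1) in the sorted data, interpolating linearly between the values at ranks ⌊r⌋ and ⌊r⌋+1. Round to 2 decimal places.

Sorted: 9.2, 9.3, 9.3, 9.4, 9.5, 9.5, 9.6, 9.7, 9.7, 9.8, 9.9, 10.0, 10.0, 10.1, 10.2, 10.3, 10.3, 10.4, 10.5, 10.6, 10.7, 10.9.
n = 22.
r = (95/100)·(22 + 1) = 21.85.
Rank 21 is 10.7 and rank 22 is 10.9.
Interpolate: 10.7 + 0.85·(10.9 − 10.7) = 10.7 + 0.85·0.2 = 10.87.

10.87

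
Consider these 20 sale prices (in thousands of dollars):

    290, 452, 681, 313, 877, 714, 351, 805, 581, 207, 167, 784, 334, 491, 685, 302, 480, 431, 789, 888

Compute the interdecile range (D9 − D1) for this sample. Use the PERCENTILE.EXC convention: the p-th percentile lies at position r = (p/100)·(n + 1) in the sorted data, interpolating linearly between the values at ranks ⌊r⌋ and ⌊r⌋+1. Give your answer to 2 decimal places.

654.50

Sorted: 167, 207, 290, 302, 313, 334, 351, 431, 452, 480, 491, 581, 681, 685, 714, 784, 789, 805, 877, 888.
n = 20.
P10: r = 2.1; ranks 2–3 are 207, 290; interpolating gives 215.3.
P90: r = 18.9; ranks 18–19 are 805, 877; interpolating gives 869.8.
Difference: 869.8 − 215.3 = 654.5.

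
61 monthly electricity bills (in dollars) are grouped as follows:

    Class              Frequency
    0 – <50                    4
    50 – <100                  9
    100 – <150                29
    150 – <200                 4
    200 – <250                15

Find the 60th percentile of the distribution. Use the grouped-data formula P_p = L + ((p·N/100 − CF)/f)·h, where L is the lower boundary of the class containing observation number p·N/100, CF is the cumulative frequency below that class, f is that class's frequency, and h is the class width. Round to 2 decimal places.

N = 61; target position k = 60/100 · 61 = 36.6.
Cumulative frequencies: 4, 13, 42, 46, 61.
Observation 36.6 falls in the class 100 – <150.
L = 100, CF = 13, f = 29, h = 50.
P60 = 100 + ((36.6 − 13)/29)·50 = 100 + 40.6897 = 140.69.

140.69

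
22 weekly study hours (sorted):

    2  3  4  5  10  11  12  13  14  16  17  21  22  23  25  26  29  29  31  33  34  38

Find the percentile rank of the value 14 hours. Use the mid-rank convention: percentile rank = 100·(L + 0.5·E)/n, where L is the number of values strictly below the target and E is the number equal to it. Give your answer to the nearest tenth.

38.6

Count below 14: L = 8; count equal: E = 1; n = 22.
Percentile rank = 100·(8 + 0.5·1)/22 = 100·8.5/22 = 38.64.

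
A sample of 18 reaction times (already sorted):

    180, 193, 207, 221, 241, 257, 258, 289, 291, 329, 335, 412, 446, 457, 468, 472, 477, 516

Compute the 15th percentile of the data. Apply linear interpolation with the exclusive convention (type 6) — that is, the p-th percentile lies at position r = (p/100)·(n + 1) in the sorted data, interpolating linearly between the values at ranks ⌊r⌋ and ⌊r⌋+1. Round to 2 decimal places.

n = 18.
r = (15/100)·(18 + 1) = 2.85.
Rank 2 is 193 and rank 3 is 207.
Interpolate: 193 + 0.85·(207 − 193) = 193 + 0.85·14 = 204.9.

204.90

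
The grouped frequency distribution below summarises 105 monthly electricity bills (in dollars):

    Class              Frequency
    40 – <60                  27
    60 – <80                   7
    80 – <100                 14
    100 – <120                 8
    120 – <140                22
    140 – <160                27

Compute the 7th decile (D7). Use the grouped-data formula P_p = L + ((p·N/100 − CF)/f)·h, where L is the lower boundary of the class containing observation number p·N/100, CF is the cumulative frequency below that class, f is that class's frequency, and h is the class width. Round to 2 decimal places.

135.91

N = 105; target position k = 70/100 · 105 = 73.5.
Cumulative frequencies: 27, 34, 48, 56, 78, 105.
Observation 73.5 falls in the class 120 – <140.
L = 120, CF = 56, f = 22, h = 20.
P70 = 120 + ((73.5 − 56)/22)·20 = 120 + 15.9091 = 135.909.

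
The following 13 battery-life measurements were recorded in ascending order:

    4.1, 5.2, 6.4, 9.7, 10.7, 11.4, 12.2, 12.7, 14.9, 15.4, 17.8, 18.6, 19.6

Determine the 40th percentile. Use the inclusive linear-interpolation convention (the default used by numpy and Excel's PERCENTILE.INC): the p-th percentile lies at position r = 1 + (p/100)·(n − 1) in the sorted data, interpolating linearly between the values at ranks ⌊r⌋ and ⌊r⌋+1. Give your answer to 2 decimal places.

11.26

n = 13.
r = 1 + (40/100)·(13 − 1) = 1 + 4.8 = 5.8.
Rank 5 is 10.7 and rank 6 is 11.4.
Interpolate: 10.7 + 0.8·(11.4 − 10.7) = 10.7 + 0.8·0.7 = 11.26.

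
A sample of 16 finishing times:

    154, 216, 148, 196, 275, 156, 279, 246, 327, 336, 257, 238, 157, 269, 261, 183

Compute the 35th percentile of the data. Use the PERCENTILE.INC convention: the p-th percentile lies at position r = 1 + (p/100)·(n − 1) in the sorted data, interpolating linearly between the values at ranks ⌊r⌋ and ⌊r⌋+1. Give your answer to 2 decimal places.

201.00

Sorted: 148, 154, 156, 157, 183, 196, 216, 238, 246, 257, 261, 269, 275, 279, 327, 336.
n = 16.
r = 1 + (35/100)·(16 − 1) = 1 + 5.25 = 6.25.
Rank 6 is 196 and rank 7 is 216.
Interpolate: 196 + 0.25·(216 − 196) = 196 + 0.25·20 = 201.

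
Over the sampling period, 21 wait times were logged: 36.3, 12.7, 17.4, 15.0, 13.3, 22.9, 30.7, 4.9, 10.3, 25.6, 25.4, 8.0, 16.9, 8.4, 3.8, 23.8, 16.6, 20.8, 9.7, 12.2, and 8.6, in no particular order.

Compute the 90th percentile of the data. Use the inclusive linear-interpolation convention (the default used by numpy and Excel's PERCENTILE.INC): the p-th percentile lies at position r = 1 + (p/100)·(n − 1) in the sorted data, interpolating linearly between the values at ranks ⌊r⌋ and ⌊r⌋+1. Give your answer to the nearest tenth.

Sorted: 3.8, 4.9, 8.0, 8.4, 8.6, 9.7, 10.3, 12.2, 12.7, 13.3, 15.0, 16.6, 16.9, 17.4, 20.8, 22.9, 23.8, 25.4, 25.6, 30.7, 36.3.
n = 21.
r = 1 + (90/100)·(21 − 1) = 1 + 18 = 19.
r is an integer, so P90 is the value at rank 19: 25.6.

25.6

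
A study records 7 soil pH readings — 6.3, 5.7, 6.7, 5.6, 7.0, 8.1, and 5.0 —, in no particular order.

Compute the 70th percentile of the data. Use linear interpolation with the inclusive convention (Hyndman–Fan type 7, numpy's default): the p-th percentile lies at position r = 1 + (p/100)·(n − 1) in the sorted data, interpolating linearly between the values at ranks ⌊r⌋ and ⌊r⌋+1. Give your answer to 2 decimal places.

6.76

Sorted: 5.0, 5.6, 5.7, 6.3, 6.7, 7.0, 8.1.
n = 7.
r = 1 + (70/100)·(7 − 1) = 1 + 4.2 = 5.2.
Rank 5 is 6.7 and rank 6 is 7.0.
Interpolate: 6.7 + 0.2·(7.0 − 6.7) = 6.7 + 0.2·0.3 = 6.76.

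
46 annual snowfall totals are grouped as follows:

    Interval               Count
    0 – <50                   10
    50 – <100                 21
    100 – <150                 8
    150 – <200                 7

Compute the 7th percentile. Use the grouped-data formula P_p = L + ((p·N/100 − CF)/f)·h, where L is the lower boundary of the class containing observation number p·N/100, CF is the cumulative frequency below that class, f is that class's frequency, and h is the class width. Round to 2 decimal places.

N = 46; target position k = 7/100 · 46 = 3.22.
Cumulative frequencies: 10, 31, 39, 46.
Observation 3.22 falls in the class 0 – <50.
L = 0, CF = 0, f = 10, h = 50.
P7 = 0 + ((3.22 − 0)/10)·50 = 0 + 16.1 = 16.1.

16.10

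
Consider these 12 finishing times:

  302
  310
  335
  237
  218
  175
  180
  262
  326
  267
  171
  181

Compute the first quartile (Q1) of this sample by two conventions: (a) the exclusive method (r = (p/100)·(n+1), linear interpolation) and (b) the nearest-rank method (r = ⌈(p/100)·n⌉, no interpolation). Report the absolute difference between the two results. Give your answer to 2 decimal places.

Sorted: 171, 175, 180, 181, 218, 237, 262, 267, 302, 310, 326, 335.
n = 12.
(a) r = 3.25; between ranks 3 (180) and 4 (181): 180.25.
(b) the nearest-rank method: rank 3 → 180.
|180.25 − 180| = 0.25.

0.25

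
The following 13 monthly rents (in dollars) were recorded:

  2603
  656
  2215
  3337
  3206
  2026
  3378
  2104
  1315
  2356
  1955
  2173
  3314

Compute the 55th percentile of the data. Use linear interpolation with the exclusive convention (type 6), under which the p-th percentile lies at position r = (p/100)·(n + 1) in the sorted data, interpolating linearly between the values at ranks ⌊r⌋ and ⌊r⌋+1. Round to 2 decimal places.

2313.70

Sorted: 656, 1315, 1955, 2026, 2104, 2173, 2215, 2356, 2603, 3206, 3314, 3337, 3378.
n = 13.
r = (55/100)·(13 + 1) = 7.7.
Rank 7 is 2215 and rank 8 is 2356.
Interpolate: 2215 + 0.7·(2356 − 2215) = 2215 + 0.7·141 = 2313.7.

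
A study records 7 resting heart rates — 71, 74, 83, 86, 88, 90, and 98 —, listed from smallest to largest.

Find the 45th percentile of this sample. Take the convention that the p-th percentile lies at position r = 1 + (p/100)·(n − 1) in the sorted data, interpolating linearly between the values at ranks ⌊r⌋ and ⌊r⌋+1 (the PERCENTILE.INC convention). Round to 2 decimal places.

85.10

n = 7.
r = 1 + (45/100)·(7 − 1) = 1 + 2.7 = 3.7.
Rank 3 is 83 and rank 4 is 86.
Interpolate: 83 + 0.7·(86 − 83) = 83 + 0.7·3 = 85.1.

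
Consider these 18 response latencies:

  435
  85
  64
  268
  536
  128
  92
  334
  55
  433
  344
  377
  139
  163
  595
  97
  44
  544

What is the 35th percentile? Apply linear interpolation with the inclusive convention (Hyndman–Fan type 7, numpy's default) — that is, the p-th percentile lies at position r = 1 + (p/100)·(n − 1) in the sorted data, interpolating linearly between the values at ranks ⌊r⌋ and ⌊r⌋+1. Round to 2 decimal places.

126.45

Sorted: 44, 55, 64, 85, 92, 97, 128, 139, 163, 268, 334, 344, 377, 433, 435, 536, 544, 595.
n = 18.
r = 1 + (35/100)·(18 − 1) = 1 + 5.95 = 6.95.
Rank 6 is 97 and rank 7 is 128.
Interpolate: 97 + 0.95·(128 − 97) = 97 + 0.95·31 = 126.45.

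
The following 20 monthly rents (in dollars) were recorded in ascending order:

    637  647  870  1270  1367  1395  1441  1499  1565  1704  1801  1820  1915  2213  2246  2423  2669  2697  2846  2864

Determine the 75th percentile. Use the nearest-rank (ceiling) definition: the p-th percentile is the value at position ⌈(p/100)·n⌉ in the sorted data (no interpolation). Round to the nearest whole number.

n = 20.
Position = ⌈75/100 · 20⌉ = ⌈15⌉ = 15.
The value at rank 15 is 2246.

2246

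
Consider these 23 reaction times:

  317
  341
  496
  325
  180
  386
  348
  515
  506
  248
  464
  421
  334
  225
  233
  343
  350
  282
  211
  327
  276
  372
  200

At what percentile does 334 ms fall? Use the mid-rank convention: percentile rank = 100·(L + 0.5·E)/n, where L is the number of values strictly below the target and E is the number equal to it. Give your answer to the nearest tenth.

50.0

Sorted: 180, 200, 211, 225, 233, 248, 276, 282, 317, 325, 327, 334, 341, 343, 348, 350, 372, 386, 421, 464, 496, 506, 515.
Count below 334: L = 11; count equal: E = 1; n = 23.
Percentile rank = 100·(11 + 0.5·1)/23 = 100·11.5/23 = 50.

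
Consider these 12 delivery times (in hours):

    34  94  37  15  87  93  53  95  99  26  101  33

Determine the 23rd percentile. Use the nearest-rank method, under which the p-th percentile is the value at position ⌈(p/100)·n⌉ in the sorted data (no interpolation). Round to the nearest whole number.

33

Sorted: 15, 26, 33, 34, 37, 53, 87, 93, 94, 95, 99, 101.
n = 12.
Position = ⌈23/100 · 12⌉ = ⌈2.76⌉ = 3.
The value at rank 3 is 33.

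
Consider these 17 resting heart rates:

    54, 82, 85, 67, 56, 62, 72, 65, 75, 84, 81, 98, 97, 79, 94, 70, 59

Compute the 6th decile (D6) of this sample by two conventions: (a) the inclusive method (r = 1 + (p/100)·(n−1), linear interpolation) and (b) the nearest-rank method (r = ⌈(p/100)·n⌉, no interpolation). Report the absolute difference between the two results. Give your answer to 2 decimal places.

Sorted: 54, 56, 59, 62, 65, 67, 70, 72, 75, 79, 81, 82, 84, 85, 94, 97, 98.
n = 17.
(a) r = 10.6; between ranks 10 (79) and 11 (81): 80.2.
(b) the nearest-rank method: rank 11 → 81.
|80.2 − 81| = 0.8.

0.80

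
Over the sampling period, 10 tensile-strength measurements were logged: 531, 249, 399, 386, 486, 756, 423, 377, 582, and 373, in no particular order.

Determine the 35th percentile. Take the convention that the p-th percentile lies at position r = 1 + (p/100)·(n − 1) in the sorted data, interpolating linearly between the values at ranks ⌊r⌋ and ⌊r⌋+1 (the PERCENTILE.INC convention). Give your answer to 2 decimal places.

Sorted: 249, 373, 377, 386, 399, 423, 486, 531, 582, 756.
n = 10.
r = 1 + (35/100)·(10 − 1) = 1 + 3.15 = 4.15.
Rank 4 is 386 and rank 5 is 399.
Interpolate: 386 + 0.15·(399 − 386) = 386 + 0.15·13 = 387.95.

387.95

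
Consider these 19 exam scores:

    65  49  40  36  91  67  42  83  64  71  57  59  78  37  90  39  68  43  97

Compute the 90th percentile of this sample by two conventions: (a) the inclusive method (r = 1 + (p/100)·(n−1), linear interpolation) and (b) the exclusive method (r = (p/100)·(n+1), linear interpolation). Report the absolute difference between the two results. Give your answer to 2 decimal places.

Sorted: 36, 37, 39, 40, 42, 43, 49, 57, 59, 64, 65, 67, 68, 71, 78, 83, 90, 91, 97.
n = 19.
(a) r = 17.2; between ranks 17 (90) and 18 (91): 90.2.
(b) r = 18 → value at rank 18 = 91.
|90.2 − 91| = 0.8.

0.80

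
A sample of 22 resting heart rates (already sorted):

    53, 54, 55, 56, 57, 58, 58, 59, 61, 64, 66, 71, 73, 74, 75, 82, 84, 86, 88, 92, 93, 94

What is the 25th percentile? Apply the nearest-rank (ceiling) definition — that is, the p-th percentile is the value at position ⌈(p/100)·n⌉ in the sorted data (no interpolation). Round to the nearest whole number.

58

n = 22.
Position = ⌈25/100 · 22⌉ = ⌈5.5⌉ = 6.
The value at rank 6 is 58.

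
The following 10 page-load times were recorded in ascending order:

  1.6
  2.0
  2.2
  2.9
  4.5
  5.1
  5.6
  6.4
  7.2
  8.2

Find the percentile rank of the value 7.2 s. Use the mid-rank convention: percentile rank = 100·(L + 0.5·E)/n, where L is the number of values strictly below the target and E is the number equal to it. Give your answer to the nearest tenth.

85.0

Count below 7.2: L = 8; count equal: E = 1; n = 10.
Percentile rank = 100·(8 + 0.5·1)/10 = 100·8.5/10 = 85.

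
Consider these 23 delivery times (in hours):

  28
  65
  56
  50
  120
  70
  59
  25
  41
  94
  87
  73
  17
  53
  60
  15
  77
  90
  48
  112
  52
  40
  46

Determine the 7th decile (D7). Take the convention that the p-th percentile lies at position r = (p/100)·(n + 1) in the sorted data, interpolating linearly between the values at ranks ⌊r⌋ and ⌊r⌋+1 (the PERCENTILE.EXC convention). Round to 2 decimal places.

72.40

Sorted: 15, 17, 25, 28, 40, 41, 46, 48, 50, 52, 53, 56, 59, 60, 65, 70, 73, 77, 87, 90, 94, 112, 120.
n = 23.
r = (70/100)·(23 + 1) = 16.8.
Rank 16 is 70 and rank 17 is 73.
Interpolate: 70 + 0.8·(73 − 70) = 70 + 0.8·3 = 72.4.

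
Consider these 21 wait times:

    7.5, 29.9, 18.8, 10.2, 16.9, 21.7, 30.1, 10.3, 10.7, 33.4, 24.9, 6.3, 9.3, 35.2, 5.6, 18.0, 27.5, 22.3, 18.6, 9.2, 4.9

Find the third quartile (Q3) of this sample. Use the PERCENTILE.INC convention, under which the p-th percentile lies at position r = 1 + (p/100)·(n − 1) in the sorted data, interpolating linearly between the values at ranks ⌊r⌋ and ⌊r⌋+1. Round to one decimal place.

Sorted: 4.9, 5.6, 6.3, 7.5, 9.2, 9.3, 10.2, 10.3, 10.7, 16.9, 18.0, 18.6, 18.8, 21.7, 22.3, 24.9, 27.5, 29.9, 30.1, 33.4, 35.2.
n = 21.
r = 1 + (75/100)·(21 − 1) = 1 + 15 = 16.
r is an integer, so P75 is the value at rank 16: 24.9.

24.9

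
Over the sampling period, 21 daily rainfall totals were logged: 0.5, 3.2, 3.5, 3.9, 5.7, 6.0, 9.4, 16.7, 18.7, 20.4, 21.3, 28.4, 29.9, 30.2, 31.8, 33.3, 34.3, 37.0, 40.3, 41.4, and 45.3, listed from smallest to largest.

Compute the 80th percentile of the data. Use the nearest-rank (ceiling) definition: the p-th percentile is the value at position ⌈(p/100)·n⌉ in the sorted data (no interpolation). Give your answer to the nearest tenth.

n = 21.
Position = ⌈80/100 · 21⌉ = ⌈16.8⌉ = 17.
The value at rank 17 is 34.3.

34.3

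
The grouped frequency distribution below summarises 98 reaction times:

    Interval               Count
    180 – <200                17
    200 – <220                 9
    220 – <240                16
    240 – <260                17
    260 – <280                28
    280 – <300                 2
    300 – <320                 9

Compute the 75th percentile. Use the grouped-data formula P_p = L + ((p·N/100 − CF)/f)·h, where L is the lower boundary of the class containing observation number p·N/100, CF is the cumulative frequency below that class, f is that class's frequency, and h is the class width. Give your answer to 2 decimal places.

N = 98; target position k = 75/100 · 98 = 73.5.
Cumulative frequencies: 17, 26, 42, 59, 87, 89, 98.
Observation 73.5 falls in the class 260 – <280.
L = 260, CF = 59, f = 28, h = 20.
P75 = 260 + ((73.5 − 59)/28)·20 = 260 + 10.3571 = 270.357.

270.36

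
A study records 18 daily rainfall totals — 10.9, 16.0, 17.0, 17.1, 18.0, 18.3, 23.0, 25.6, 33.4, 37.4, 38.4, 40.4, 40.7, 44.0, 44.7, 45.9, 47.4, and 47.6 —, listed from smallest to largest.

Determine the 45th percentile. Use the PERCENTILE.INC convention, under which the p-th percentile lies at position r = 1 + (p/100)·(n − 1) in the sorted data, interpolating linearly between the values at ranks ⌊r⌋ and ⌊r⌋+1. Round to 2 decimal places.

n = 18.
r = 1 + (45/100)·(18 − 1) = 1 + 7.65 = 8.65.
Rank 8 is 25.6 and rank 9 is 33.4.
Interpolate: 25.6 + 0.65·(33.4 − 25.6) = 25.6 + 0.65·7.8 = 30.67.

30.67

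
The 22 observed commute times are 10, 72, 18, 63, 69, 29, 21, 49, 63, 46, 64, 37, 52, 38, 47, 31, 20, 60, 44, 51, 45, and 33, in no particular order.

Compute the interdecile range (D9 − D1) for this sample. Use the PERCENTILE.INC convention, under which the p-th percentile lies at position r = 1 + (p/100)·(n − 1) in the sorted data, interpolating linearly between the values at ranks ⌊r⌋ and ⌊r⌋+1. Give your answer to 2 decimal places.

Sorted: 10, 18, 20, 21, 29, 31, 33, 37, 38, 44, 45, 46, 47, 49, 51, 52, 60, 63, 63, 64, 69, 72.
n = 22.
P10: r = 3.1; ranks 3–4 are 20, 21; interpolating gives 20.1.
P90: r = 19.9; ranks 19–20 are 63, 64; interpolating gives 63.9.
Difference: 63.9 − 20.1 = 43.8.

43.80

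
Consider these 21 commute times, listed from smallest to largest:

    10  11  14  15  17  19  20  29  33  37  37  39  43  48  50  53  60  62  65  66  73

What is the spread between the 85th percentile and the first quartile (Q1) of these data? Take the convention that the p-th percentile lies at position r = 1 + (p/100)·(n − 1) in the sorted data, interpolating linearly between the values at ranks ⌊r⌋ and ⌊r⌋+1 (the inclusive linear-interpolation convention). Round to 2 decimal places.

43.00

n = 21.
P25: r = 6 (integer) → 19.
P85: r = 18 (integer) → 62.
Difference: 62 − 19 = 43.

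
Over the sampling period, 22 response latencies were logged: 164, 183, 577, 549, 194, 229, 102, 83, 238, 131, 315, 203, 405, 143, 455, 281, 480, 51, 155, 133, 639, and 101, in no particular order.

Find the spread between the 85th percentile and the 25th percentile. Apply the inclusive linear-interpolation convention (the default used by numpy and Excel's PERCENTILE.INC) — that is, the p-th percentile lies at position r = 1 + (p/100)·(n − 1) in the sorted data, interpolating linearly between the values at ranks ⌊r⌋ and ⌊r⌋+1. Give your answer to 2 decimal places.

Sorted: 51, 83, 101, 102, 131, 133, 143, 155, 164, 183, 194, 203, 229, 238, 281, 315, 405, 455, 480, 549, 577, 639.
n = 22.
P25: r = 6.25; ranks 6–7 are 133, 143; interpolating gives 135.5.
P85: r = 18.85; ranks 18–19 are 455, 480; interpolating gives 476.25.
Difference: 476.25 − 135.5 = 340.75.

340.75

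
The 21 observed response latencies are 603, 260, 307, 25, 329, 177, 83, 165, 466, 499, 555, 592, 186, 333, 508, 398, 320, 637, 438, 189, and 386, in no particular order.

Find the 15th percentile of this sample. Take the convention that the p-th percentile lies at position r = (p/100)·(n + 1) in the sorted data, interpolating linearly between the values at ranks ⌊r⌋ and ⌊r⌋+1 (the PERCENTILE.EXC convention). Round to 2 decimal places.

168.60

Sorted: 25, 83, 165, 177, 186, 189, 260, 307, 320, 329, 333, 386, 398, 438, 466, 499, 508, 555, 592, 603, 637.
n = 21.
r = (15/100)·(21 + 1) = 3.3.
Rank 3 is 165 and rank 4 is 177.
Interpolate: 165 + 0.3·(177 − 165) = 165 + 0.3·12 = 168.6.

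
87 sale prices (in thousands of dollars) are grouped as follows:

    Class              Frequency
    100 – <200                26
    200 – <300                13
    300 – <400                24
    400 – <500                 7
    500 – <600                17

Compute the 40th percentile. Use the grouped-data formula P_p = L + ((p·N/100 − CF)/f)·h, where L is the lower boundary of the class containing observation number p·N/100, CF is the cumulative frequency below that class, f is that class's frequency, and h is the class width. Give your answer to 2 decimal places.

267.69

N = 87; target position k = 40/100 · 87 = 34.8.
Cumulative frequencies: 26, 39, 63, 70, 87.
Observation 34.8 falls in the class 200 – <300.
L = 200, CF = 26, f = 13, h = 100.
P40 = 200 + ((34.8 − 26)/13)·100 = 200 + 67.6923 = 267.692.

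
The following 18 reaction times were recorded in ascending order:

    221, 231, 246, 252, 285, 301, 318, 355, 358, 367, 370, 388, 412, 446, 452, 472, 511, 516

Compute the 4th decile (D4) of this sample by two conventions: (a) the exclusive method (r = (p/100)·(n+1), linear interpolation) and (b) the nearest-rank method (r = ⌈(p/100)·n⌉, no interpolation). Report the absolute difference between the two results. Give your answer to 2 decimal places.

14.80

n = 18.
(a) r = 7.6; between ranks 7 (318) and 8 (355): 340.2.
(b) the nearest-rank method: rank 8 → 355.
|340.2 − 355| = 14.8.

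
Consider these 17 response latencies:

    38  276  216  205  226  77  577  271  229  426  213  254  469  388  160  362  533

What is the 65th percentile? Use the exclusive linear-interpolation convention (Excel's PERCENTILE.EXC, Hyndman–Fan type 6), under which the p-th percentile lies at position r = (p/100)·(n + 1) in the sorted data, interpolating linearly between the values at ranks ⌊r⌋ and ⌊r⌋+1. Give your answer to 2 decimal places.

Sorted: 38, 77, 160, 205, 213, 216, 226, 229, 254, 271, 276, 362, 388, 426, 469, 533, 577.
n = 17.
r = (65/100)·(17 + 1) = 11.7.
Rank 11 is 276 and rank 12 is 362.
Interpolate: 276 + 0.7·(362 − 276) = 276 + 0.7·86 = 336.2.

336.20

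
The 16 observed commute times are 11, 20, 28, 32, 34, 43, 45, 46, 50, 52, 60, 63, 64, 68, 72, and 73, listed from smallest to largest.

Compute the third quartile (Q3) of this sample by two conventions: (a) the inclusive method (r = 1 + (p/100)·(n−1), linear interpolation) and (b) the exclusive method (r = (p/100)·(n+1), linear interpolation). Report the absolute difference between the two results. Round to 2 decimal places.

0.50

n = 16.
(a) r = 12.25; between ranks 12 (63) and 13 (64): 63.25.
(b) r = 12.75; between ranks 12 (63) and 13 (64): 63.75.
|63.25 − 63.75| = 0.5.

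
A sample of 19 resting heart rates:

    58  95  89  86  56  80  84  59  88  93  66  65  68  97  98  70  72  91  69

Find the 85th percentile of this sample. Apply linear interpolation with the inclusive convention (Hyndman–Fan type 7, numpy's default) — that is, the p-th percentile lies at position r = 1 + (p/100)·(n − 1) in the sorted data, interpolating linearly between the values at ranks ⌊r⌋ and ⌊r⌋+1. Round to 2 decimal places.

Sorted: 56, 58, 59, 65, 66, 68, 69, 70, 72, 80, 84, 86, 88, 89, 91, 93, 95, 97, 98.
n = 19.
r = 1 + (85/100)·(19 − 1) = 1 + 15.3 = 16.3.
Rank 16 is 93 and rank 17 is 95.
Interpolate: 93 + 0.3·(95 − 93) = 93 + 0.3·2 = 93.6.

93.60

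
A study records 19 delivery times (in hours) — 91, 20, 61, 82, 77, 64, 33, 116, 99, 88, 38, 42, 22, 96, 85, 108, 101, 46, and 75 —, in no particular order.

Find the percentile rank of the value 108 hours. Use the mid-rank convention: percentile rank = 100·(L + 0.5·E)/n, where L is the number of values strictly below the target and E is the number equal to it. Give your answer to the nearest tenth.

92.1

Sorted: 20, 22, 33, 38, 42, 46, 61, 64, 75, 77, 82, 85, 88, 91, 96, 99, 101, 108, 116.
Count below 108: L = 17; count equal: E = 1; n = 19.
Percentile rank = 100·(17 + 0.5·1)/19 = 100·17.5/19 = 92.11.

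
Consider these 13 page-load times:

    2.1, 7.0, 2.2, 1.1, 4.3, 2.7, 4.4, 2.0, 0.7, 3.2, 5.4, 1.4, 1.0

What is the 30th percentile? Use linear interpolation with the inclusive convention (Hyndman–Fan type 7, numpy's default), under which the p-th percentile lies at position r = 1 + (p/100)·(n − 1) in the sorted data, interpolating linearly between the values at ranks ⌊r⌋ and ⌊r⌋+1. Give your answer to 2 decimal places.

1.76

Sorted: 0.7, 1.0, 1.1, 1.4, 2.0, 2.1, 2.2, 2.7, 3.2, 4.3, 4.4, 5.4, 7.0.
n = 13.
r = 1 + (30/100)·(13 − 1) = 1 + 3.6 = 4.6.
Rank 4 is 1.4 and rank 5 is 2.0.
Interpolate: 1.4 + 0.6·(2.0 − 1.4) = 1.4 + 0.6·0.6 = 1.76.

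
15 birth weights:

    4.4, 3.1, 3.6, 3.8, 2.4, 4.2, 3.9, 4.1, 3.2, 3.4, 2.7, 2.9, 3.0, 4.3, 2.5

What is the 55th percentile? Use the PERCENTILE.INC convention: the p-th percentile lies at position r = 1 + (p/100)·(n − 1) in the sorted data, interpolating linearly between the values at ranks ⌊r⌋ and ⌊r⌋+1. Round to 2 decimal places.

Sorted: 2.4, 2.5, 2.7, 2.9, 3.0, 3.1, 3.2, 3.4, 3.6, 3.8, 3.9, 4.1, 4.2, 4.3, 4.4.
n = 15.
r = 1 + (55/100)·(15 − 1) = 1 + 7.7 = 8.7.
Rank 8 is 3.4 and rank 9 is 3.6.
Interpolate: 3.4 + 0.7·(3.6 − 3.4) = 3.4 + 0.7·0.2 = 3.54.

3.54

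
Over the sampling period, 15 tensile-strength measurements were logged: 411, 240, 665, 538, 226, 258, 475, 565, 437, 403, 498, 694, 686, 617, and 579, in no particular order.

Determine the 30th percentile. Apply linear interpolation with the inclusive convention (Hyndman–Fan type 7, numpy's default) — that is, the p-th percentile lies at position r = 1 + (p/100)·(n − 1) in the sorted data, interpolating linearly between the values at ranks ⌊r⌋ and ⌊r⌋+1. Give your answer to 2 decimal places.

416.20

Sorted: 226, 240, 258, 403, 411, 437, 475, 498, 538, 565, 579, 617, 665, 686, 694.
n = 15.
r = 1 + (30/100)·(15 − 1) = 1 + 4.2 = 5.2.
Rank 5 is 411 and rank 6 is 437.
Interpolate: 411 + 0.2·(437 − 411) = 411 + 0.2·26 = 416.2.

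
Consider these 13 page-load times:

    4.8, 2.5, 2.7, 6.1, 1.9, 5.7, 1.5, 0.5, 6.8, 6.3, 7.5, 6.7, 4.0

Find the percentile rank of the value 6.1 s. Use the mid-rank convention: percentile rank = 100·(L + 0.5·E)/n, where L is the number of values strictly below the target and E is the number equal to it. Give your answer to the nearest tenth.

Sorted: 0.5, 1.5, 1.9, 2.5, 2.7, 4.0, 4.8, 5.7, 6.1, 6.3, 6.7, 6.8, 7.5.
Count below 6.1: L = 8; count equal: E = 1; n = 13.
Percentile rank = 100·(8 + 0.5·1)/13 = 100·8.5/13 = 65.38.

65.4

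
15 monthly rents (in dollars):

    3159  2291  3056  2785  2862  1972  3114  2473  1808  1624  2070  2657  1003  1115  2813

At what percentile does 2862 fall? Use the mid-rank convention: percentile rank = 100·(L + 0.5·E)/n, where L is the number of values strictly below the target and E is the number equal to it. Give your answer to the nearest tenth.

76.7

Sorted: 1003, 1115, 1624, 1808, 1972, 2070, 2291, 2473, 2657, 2785, 2813, 2862, 3056, 3114, 3159.
Count below 2862: L = 11; count equal: E = 1; n = 15.
Percentile rank = 100·(11 + 0.5·1)/15 = 100·11.5/15 = 76.67.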